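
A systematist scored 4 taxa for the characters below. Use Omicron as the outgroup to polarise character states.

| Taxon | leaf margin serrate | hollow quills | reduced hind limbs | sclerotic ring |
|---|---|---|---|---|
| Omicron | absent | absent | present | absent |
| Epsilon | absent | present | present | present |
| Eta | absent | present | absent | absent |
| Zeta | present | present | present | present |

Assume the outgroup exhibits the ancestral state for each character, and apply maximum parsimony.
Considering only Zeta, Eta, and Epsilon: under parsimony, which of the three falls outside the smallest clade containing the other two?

Eta

Character polarity is set by the outgroup: the derived state is whichever differs from the outgroup's state, so for reduced hind limbs the derived state is 'absent', and for the remaining characters it is 'present'.
leaf margin serrate: derived state 'present' in Zeta only — an autapomorphy, so it tells us nothing about relationships among taxa.
hollow quills (derived state 'present') is shared by all ingroup taxa — unites the whole ingroup.
reduced hind limbs: derived state 'absent' in Eta only — an autapomorphy, so it tells us nothing about relationships among taxa.
sclerotic ring (derived state 'present') is shared by Epsilon and Zeta — a synapomorphy uniting that clade.
Most parsimonious ingroup topology: ((Epsilon,Zeta),Eta).
Zeta and Epsilon share a more recent common ancestor with each other than either does with Eta, so Eta is the least closely related of the three.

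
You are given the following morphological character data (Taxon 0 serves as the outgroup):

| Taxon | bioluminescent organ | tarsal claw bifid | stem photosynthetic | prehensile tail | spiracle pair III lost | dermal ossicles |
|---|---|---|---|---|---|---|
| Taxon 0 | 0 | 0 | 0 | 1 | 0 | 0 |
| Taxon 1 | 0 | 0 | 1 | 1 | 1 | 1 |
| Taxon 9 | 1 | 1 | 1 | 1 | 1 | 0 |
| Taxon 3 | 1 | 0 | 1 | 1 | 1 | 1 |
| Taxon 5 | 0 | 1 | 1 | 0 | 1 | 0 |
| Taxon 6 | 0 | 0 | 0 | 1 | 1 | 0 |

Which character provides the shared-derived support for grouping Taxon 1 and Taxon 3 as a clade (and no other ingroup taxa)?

Character polarity is set by the outgroup: the derived state is whichever differs from the outgroup's state, so for prehensile tail the derived state is '0', and for the remaining characters it is '1'.
bioluminescent organ (state '1') occurs in Taxon 3 and Taxon 9 but conflicts with the nesting implied by the other characters — most parsimoniously interpreted as homoplasy.
tarsal claw bifid: derived state '1' in Taxon 5 and Taxon 9 only — synapomorphy for {Taxon 5, Taxon 9}.
stem photosynthetic: derived state '1' in Taxon 1, Taxon 3, Taxon 5, and Taxon 9 only — synapomorphy for {Taxon 1, Taxon 3, Taxon 5, Taxon 9}.
prehensile tail: derived state '0' in Taxon 5 only — an autapomorphy, so it tells us nothing about relationships among taxa.
All ingroup taxa share the derived state '1' for spiracle pair III lost; it defines the ingroup but does not resolve relationships within it.
Only Taxon 1 and Taxon 3 show the derived state '1' for dermal ossicles, supporting them as a clade.
Most parsimonious ingroup topology: (((Taxon 1,Taxon 3),(Taxon 9,Taxon 5)),Taxon 6).
The clade {Taxon 1, Taxon 3} is supported by dermal ossicles: its derived state '1' occurs in exactly those taxa and in no other taxon (including the outgroup).

dermal ossicles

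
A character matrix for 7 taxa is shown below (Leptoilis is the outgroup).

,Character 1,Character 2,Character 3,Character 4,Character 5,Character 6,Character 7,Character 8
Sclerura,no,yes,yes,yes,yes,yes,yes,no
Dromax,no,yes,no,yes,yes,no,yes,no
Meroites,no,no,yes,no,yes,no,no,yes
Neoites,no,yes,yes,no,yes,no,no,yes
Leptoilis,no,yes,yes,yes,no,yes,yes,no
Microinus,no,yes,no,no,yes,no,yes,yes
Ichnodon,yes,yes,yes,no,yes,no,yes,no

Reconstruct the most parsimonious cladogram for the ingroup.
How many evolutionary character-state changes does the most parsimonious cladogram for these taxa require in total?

Character polarity is set by the outgroup: the derived state is whichever differs from the outgroup's state, so for Character 2, Character 3, Character 4, Character 6, Character 7 the derived state is 'no', and for the remaining characters it is 'yes'.
Character 1: derived state 'yes' in Ichnodon only — an autapomorphy, so it tells us nothing about relationships among taxa.
Character 2: derived state 'no' in Meroites only — an autapomorphy, so it tells us nothing about relationships among taxa.
Character 3 (state 'no') occurs in Dromax and Microinus but conflicts with the nesting implied by the other characters — most parsimoniously interpreted as homoplasy.
Character 4: derived state 'no' in Ichnodon, Meroites, Microinus, and Neoites only — synapomorphy for {Ichnodon, Meroites, Microinus, Neoites}.
All ingroup taxa share the derived state 'yes' for Character 5; it defines the ingroup but does not resolve relationships within it.
Character 6: derived state 'no' in Dromax, Ichnodon, Meroites, Microinus, and Neoites only — synapomorphy for {Dromax, Ichnodon, Meroites, Microinus, Neoites}.
Character 7 (derived state 'no') is shared by Meroites and Neoites — a synapomorphy uniting that clade.
Only Meroites, Microinus, and Neoites show the derived state 'yes' for Character 8, supporting them as a clade.
Most parsimonious ingroup topology: (((Ichnodon,(Microinus,(Meroites,Neoites))),Dromax),Sclerura).
Changes per character on this tree: Character 1: 1; Character 2: 1; Character 3: 2; Character 4: 1; Character 5: 1; Character 6: 1; Character 7: 1; Character 8: 1.
Total = 9.

9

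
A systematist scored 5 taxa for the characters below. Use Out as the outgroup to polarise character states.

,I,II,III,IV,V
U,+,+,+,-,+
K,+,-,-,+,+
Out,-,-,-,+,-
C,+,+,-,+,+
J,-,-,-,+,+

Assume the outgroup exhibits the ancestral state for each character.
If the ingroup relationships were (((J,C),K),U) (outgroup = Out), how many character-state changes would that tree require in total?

Map each character onto (((J,C),K),U) (rooted by Out) and count the minimum state changes it requires (Fitch parsimony):
I: 2; II: 2; III: 1; IV: 1; V: 1.
Total tree length = 7.

7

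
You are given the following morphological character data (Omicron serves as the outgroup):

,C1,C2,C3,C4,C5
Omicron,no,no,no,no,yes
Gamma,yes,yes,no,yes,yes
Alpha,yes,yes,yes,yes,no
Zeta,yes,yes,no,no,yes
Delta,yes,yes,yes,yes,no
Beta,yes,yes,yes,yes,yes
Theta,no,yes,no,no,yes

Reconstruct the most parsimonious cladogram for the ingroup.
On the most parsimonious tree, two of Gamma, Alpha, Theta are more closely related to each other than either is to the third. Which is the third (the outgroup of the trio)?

Character polarity is set by the outgroup: the derived state is whichever differs from the outgroup's state, so for C5 the derived state is 'no', and for the remaining characters it is 'yes'.
C1 (derived state 'yes') is shared by Alpha, Beta, Delta, Gamma, and Zeta — a synapomorphy uniting that clade.
All ingroup taxa share the derived state 'yes' for C2; it defines the ingroup but does not resolve relationships within it.
C3: derived state 'yes' in Alpha, Beta, and Delta only — synapomorphy for {Alpha, Beta, Delta}.
C4: derived state 'yes' in Alpha, Beta, Delta, and Gamma only — synapomorphy for {Alpha, Beta, Delta, Gamma}.
C5 (derived state 'no') is shared by Alpha and Delta — a synapomorphy uniting that clade.
Most parsimonious ingroup topology: (((Gamma,((Alpha,Delta),Beta)),Zeta),Theta).
Gamma and Alpha share a more recent common ancestor with each other than either does with Theta, so Theta is the least closely related of the three.

Theta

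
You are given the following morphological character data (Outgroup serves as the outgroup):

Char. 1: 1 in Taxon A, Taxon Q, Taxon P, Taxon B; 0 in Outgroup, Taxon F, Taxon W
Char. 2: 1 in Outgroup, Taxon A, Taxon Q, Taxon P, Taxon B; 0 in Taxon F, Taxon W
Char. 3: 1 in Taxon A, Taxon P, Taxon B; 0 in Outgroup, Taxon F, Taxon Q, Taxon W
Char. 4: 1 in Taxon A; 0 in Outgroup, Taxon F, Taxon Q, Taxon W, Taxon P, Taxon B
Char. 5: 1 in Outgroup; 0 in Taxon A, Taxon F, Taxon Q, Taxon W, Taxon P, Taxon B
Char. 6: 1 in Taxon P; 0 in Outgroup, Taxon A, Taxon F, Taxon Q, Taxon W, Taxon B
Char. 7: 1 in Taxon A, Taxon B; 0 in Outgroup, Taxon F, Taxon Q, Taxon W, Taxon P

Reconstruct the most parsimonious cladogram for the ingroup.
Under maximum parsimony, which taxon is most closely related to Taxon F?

Taxon W

Character polarity is set by the outgroup: the derived state is whichever differs from the outgroup's state, so for Char. 2, Char. 5 the derived state is '0', and for the remaining characters it is '1'.
Char. 1 (derived state '1') is shared by Taxon A, Taxon B, Taxon P, and Taxon Q — a synapomorphy uniting that clade.
Char. 2 (derived state '0') is shared by Taxon F and Taxon W — a synapomorphy uniting that clade.
Char. 3 (derived state '1') is shared by Taxon A, Taxon B, and Taxon P — a synapomorphy uniting that clade.
Char. 4: derived state '1' in Taxon A only — an autapomorphy, so it tells us nothing about relationships among taxa.
Char. 5 (derived state '0') is shared by all ingroup taxa — unites the whole ingroup.
Char. 6 (derived state '1') is unique to Taxon P (autapomorphy; uninformative for grouping).
Only Taxon A and Taxon B show the derived state '1' for Char. 7, supporting them as a clade.
Most parsimonious ingroup topology: ((((Taxon A,Taxon B),Taxon P),Taxon Q),(Taxon F,Taxon W)).
Taxon F and Taxon W form a cherry on this tree, so they are sister taxa.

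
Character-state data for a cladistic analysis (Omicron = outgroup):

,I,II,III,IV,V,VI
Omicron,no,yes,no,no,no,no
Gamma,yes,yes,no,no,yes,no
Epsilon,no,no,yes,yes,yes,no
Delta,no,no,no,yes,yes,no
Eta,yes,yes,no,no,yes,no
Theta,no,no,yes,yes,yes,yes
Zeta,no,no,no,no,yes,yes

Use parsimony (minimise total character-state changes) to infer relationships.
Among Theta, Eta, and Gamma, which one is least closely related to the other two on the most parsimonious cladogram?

Theta

Character polarity is set by the outgroup: the derived state is whichever differs from the outgroup's state, so for II the derived state is 'no', and for the remaining characters it is 'yes'.
I: derived state 'yes' in Eta and Gamma only — synapomorphy for {Eta, Gamma}.
Only Delta, Epsilon, Theta, and Zeta show the derived state 'no' for II, supporting them as a clade.
III: derived state 'yes' in Epsilon and Theta only — synapomorphy for {Epsilon, Theta}.
Only Delta, Epsilon, and Theta show the derived state 'yes' for IV, supporting them as a clade.
All ingroup taxa share the derived state 'yes' for V; it defines the ingroup but does not resolve relationships within it.
VI groups Theta and Zeta, which is incompatible with the clades supported by the remaining characters; treating it as convergent (homoplasy) costs fewer steps than any alternative tree.
Most parsimonious ingroup topology: ((Gamma,Eta),(((Epsilon,Theta),Delta),Zeta)).
Eta and Gamma share a more recent common ancestor with each other than either does with Theta, so Theta is the least closely related of the three.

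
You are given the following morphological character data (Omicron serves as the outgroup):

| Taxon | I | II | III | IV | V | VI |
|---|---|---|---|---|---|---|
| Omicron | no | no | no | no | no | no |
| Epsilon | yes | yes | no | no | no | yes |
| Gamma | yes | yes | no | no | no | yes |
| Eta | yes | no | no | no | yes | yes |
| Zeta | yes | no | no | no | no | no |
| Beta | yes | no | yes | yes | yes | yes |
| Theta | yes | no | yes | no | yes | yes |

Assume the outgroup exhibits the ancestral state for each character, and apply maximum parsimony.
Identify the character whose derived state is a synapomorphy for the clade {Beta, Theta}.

The outgroup has state 'no' for every character, so 'yes' is the derived state throughout.
I (derived state 'yes') is shared by all ingroup taxa — unites the whole ingroup.
II: derived state 'yes' in Epsilon and Gamma only — synapomorphy for {Epsilon, Gamma}.
III (derived state 'yes') is shared by Beta and Theta — a synapomorphy uniting that clade.
IV: derived state 'yes' in Beta only — an autapomorphy, so it tells us nothing about relationships among taxa.
Only Beta, Eta, and Theta show the derived state 'yes' for V, supporting them as a clade.
Only Beta, Epsilon, Eta, Gamma, and Theta show the derived state 'yes' for VI, supporting them as a clade.
Most parsimonious ingroup topology: (((Epsilon,Gamma),(Eta,(Beta,Theta))),Zeta).
The clade {Beta, Theta} is supported by III: its derived state 'yes' occurs in exactly those taxa and in no other taxon (including the outgroup).

III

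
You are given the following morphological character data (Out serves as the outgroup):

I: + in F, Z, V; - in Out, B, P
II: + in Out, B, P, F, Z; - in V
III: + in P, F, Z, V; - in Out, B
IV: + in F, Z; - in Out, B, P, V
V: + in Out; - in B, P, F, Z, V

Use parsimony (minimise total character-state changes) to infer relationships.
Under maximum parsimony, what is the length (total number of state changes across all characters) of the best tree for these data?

Character polarity is set by the outgroup: the derived state is whichever differs from the outgroup's state, so for II, V the derived state is '-', and for the remaining characters it is '+'.
I: derived state '+' in F, V, and Z only — synapomorphy for {F, V, Z}.
II: derived state '-' in V only — an autapomorphy, so it tells us nothing about relationships among taxa.
III (derived state '+') is shared by F, P, V, and Z — a synapomorphy uniting that clade.
IV (derived state '+') is shared by F and Z — a synapomorphy uniting that clade.
V (derived state '-') is shared by all ingroup taxa — unites the whole ingroup.
Most parsimonious ingroup topology: (B,(P,((F,Z),V))).
Changes per character on this tree: I: 1; II: 1; III: 1; IV: 1; V: 1.
Total = 5.

5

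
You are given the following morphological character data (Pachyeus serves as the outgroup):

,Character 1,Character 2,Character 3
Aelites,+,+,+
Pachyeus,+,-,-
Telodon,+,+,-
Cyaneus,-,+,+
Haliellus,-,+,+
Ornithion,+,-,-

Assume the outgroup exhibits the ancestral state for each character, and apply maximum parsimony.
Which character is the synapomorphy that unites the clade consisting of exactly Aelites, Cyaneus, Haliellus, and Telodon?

Character 2

Character polarity is set by the outgroup: the derived state is whichever differs from the outgroup's state, so for Character 1 the derived state is '-', and for the remaining characters it is '+'.
Character 1: derived state '-' in Cyaneus and Haliellus only — synapomorphy for {Cyaneus, Haliellus}.
Only Aelites, Cyaneus, Haliellus, and Telodon show the derived state '+' for Character 2, supporting them as a clade.
Character 3 (derived state '+') is shared by Aelites, Cyaneus, and Haliellus — a synapomorphy uniting that clade.
Most parsimonious ingroup topology: ((Telodon,((Cyaneus,Haliellus),Aelites)),Ornithion).
The clade {Aelites, Cyaneus, Haliellus, Telodon} is supported by Character 2: its derived state '+' occurs in exactly those taxa and in no other taxon (including the outgroup).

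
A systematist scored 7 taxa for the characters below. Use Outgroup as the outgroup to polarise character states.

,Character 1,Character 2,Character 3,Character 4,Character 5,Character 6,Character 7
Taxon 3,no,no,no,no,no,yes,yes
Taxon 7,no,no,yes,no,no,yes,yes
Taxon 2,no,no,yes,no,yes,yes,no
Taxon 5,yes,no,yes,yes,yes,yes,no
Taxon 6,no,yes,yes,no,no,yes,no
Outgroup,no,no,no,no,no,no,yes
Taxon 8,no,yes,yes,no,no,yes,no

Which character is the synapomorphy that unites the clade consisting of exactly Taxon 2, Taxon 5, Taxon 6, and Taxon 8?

Character 7

Character polarity is set by the outgroup: the derived state is whichever differs from the outgroup's state, so for Character 7 the derived state is 'no', and for the remaining characters it is 'yes'.
Character 1 (derived state 'yes') is unique to Taxon 5 (autapomorphy; uninformative for grouping).
Only Taxon 6 and Taxon 8 show the derived state 'yes' for Character 2, supporting them as a clade.
Character 3: derived state 'yes' in Taxon 2, Taxon 5, Taxon 6, Taxon 7, and Taxon 8 only — synapomorphy for {Taxon 2, Taxon 5, Taxon 6, Taxon 7, Taxon 8}.
Character 4 (derived state 'yes') is unique to Taxon 5 (autapomorphy; uninformative for grouping).
Only Taxon 2 and Taxon 5 show the derived state 'yes' for Character 5, supporting them as a clade.
Character 6 (derived state 'yes') is shared by all ingroup taxa — unites the whole ingroup.
Only Taxon 2, Taxon 5, Taxon 6, and Taxon 8 show the derived state 'no' for Character 7, supporting them as a clade.
Most parsimonious ingroup topology: ((((Taxon 5,Taxon 2),(Taxon 6,Taxon 8)),Taxon 7),Taxon 3).
The clade {Taxon 2, Taxon 5, Taxon 6, Taxon 8} is supported by Character 7: its derived state 'no' occurs in exactly those taxa and in no other taxon (including the outgroup).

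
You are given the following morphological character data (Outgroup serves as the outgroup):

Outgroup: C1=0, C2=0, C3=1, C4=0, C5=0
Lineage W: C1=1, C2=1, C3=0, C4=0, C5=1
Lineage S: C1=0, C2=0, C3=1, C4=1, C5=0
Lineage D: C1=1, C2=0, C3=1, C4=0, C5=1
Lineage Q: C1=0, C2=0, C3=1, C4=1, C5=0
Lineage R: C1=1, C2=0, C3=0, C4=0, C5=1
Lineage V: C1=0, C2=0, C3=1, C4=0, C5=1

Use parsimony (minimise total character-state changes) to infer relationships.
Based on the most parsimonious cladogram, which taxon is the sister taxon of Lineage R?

Lineage W

Character polarity is set by the outgroup: the derived state is whichever differs from the outgroup's state, so for C3 the derived state is '0', and for the remaining characters it is '1'.
Only Lineage D, Lineage R, and Lineage W show the derived state '1' for C1, supporting them as a clade.
C2: derived state '1' in Lineage W only — an autapomorphy, so it tells us nothing about relationships among taxa.
C3 (derived state '0') is shared by Lineage R and Lineage W — a synapomorphy uniting that clade.
C4 (derived state '1') is shared by Lineage Q and Lineage S — a synapomorphy uniting that clade.
Only Lineage D, Lineage R, Lineage V, and Lineage W show the derived state '1' for C5, supporting them as a clade.
Most parsimonious ingroup topology: ((((Lineage W,Lineage R),Lineage D),Lineage V),(Lineage S,Lineage Q)).
Lineage R and Lineage W form a cherry on this tree, so they are sister taxa.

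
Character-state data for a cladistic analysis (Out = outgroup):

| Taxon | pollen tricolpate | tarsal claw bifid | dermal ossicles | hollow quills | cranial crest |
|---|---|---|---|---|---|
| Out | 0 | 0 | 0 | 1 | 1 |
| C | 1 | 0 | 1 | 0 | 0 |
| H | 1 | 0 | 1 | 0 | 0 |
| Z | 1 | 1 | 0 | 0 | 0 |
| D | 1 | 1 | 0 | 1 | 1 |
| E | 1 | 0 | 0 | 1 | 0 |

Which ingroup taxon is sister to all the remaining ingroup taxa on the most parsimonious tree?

Character polarity is set by the outgroup: the derived state is whichever differs from the outgroup's state, so for hollow quills, cranial crest the derived state is '0', and for the remaining characters it is '1'.
All ingroup taxa share the derived state '1' for pollen tricolpate; it defines the ingroup but does not resolve relationships within it.
tarsal claw bifid groups D and Z, which is incompatible with the clades supported by the remaining characters; treating it as convergent (homoplasy) costs fewer steps than any alternative tree.
dermal ossicles: derived state '1' in C and H only — synapomorphy for {C, H}.
hollow quills: derived state '0' in C, H, and Z only — synapomorphy for {C, H, Z}.
cranial crest: derived state '0' in C, E, H, and Z only — synapomorphy for {C, E, H, Z}.
Most parsimonious ingroup topology: ((((C,H),Z),E),D).
D is sister to the clade containing all other ingroup taxa, so it is the earliest-diverging (most basal) ingroup lineage.

D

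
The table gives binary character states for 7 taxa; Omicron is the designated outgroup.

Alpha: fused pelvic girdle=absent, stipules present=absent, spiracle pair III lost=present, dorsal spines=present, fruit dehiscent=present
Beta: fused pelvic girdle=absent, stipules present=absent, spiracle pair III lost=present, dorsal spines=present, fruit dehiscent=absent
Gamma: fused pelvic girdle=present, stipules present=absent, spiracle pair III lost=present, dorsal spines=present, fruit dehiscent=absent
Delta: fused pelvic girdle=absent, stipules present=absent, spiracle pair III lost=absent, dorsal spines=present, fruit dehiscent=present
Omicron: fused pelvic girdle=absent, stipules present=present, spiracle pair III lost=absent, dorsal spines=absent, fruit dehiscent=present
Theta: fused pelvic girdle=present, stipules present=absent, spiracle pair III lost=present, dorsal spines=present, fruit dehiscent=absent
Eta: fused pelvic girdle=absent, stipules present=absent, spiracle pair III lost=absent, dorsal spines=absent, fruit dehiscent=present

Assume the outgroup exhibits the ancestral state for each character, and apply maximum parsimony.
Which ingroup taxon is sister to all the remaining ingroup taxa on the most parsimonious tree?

Eta

Character polarity is set by the outgroup: the derived state is whichever differs from the outgroup's state, so for stipules present, fruit dehiscent the derived state is 'absent', and for the remaining characters it is 'present'.
fused pelvic girdle: derived state 'present' in Gamma and Theta only — synapomorphy for {Gamma, Theta}.
All ingroup taxa share the derived state 'absent' for stipules present; it defines the ingroup but does not resolve relationships within it.
spiracle pair III lost: derived state 'present' in Alpha, Beta, Gamma, and Theta only — synapomorphy for {Alpha, Beta, Gamma, Theta}.
Only Alpha, Beta, Delta, Gamma, and Theta show the derived state 'present' for dorsal spines, supporting them as a clade.
fruit dehiscent: derived state 'absent' in Beta, Gamma, and Theta only — synapomorphy for {Beta, Gamma, Theta}.
Most parsimonious ingroup topology: (((((Theta,Gamma),Beta),Alpha),Delta),Eta).
Eta is sister to the clade containing all other ingroup taxa, so it is the earliest-diverging (most basal) ingroup lineage.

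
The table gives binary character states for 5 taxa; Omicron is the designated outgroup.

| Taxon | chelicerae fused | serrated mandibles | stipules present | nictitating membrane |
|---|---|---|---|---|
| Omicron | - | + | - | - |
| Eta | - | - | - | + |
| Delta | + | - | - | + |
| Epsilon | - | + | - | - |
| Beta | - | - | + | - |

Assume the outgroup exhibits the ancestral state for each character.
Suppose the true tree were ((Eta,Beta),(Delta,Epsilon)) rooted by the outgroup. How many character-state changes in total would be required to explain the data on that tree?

6

Map each character onto ((Eta,Beta),(Delta,Epsilon)) (rooted by Omicron) and count the minimum state changes it requires (Fitch parsimony):
chelicerae fused: 1; serrated mandibles: 2; stipules present: 1; nictitating membrane: 2.
Total tree length = 6.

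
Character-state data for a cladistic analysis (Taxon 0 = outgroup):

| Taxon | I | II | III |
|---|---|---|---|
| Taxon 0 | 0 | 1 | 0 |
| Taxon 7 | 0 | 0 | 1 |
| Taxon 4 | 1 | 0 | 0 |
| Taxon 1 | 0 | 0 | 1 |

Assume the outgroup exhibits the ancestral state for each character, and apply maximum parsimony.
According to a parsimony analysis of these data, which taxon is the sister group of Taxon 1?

Taxon 7

Character polarity is set by the outgroup: the derived state is whichever differs from the outgroup's state, so for II the derived state is '0', and for the remaining characters it is '1'.
I (derived state '1') is unique to Taxon 4 (autapomorphy; uninformative for grouping).
All ingroup taxa share the derived state '0' for II; it defines the ingroup but does not resolve relationships within it.
Only Taxon 1 and Taxon 7 show the derived state '1' for III, supporting them as a clade.
Most parsimonious ingroup topology: ((Taxon 7,Taxon 1),Taxon 4).
Taxon 1 and Taxon 7 form a cherry on this tree, so they are sister taxa.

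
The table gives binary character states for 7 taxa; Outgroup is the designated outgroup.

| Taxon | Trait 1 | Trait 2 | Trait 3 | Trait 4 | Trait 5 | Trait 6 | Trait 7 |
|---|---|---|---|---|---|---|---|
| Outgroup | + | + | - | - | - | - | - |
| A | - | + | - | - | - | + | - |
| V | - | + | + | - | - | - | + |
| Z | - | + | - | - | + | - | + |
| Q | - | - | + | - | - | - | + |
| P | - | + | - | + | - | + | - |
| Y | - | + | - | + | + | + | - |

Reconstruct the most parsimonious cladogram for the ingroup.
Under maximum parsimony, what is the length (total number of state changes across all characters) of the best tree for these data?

8

Character polarity is set by the outgroup: the derived state is whichever differs from the outgroup's state, so for Trait 1, Trait 2 the derived state is '-', and for the remaining characters it is '+'.
Trait 1 (derived state '-') is shared by all ingroup taxa — unites the whole ingroup.
Trait 2 (derived state '-') is unique to Q (autapomorphy; uninformative for grouping).
Trait 3 (derived state '+') is shared by Q and V — a synapomorphy uniting that clade.
Trait 4: derived state '+' in P and Y only — synapomorphy for {P, Y}.
Trait 5 groups Y and Z, which is incompatible with the clades supported by the remaining characters; treating it as convergent (homoplasy) costs fewer steps than any alternative tree.
Only A, P, and Y show the derived state '+' for Trait 6, supporting them as a clade.
Trait 7 (derived state '+') is shared by Q, V, and Z — a synapomorphy uniting that clade.
Most parsimonious ingroup topology: ((A,(P,Y)),((V,Q),Z)).
Changes per character on this tree: Trait 1: 1; Trait 2: 1; Trait 3: 1; Trait 4: 1; Trait 5: 2; Trait 6: 1; Trait 7: 1.
Total = 8.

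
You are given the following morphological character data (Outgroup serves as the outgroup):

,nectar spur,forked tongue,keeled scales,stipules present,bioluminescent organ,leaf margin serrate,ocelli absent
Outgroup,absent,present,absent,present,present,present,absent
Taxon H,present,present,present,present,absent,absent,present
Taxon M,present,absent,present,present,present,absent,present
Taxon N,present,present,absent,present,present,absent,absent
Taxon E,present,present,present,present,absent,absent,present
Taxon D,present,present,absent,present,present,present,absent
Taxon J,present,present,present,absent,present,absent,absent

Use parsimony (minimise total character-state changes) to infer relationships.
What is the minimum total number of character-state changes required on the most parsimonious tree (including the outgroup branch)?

Character polarity is set by the outgroup: the derived state is whichever differs from the outgroup's state, so for forked tongue, stipules present, bioluminescent organ, leaf margin serrate the derived state is 'absent', and for the remaining characters it is 'present'.
All ingroup taxa share the derived state 'present' for nectar spur; it defines the ingroup but does not resolve relationships within it.
forked tongue (derived state 'absent') is unique to Taxon M (autapomorphy; uninformative for grouping).
keeled scales: derived state 'present' in Taxon E, Taxon H, Taxon J, and Taxon M only — synapomorphy for {Taxon E, Taxon H, Taxon J, Taxon M}.
stipules present (derived state 'absent') is unique to Taxon J (autapomorphy; uninformative for grouping).
bioluminescent organ: derived state 'absent' in Taxon E and Taxon H only — synapomorphy for {Taxon E, Taxon H}.
leaf margin serrate: derived state 'absent' in Taxon E, Taxon H, Taxon J, Taxon M, and Taxon N only — synapomorphy for {Taxon E, Taxon H, Taxon J, Taxon M, Taxon N}.
Only Taxon E, Taxon H, and Taxon M show the derived state 'present' for ocelli absent, supporting them as a clade.
Most parsimonious ingroup topology: (((((Taxon H,Taxon E),Taxon M),Taxon J),Taxon N),Taxon D).
Changes per character on this tree: nectar spur: 1; forked tongue: 1; keeled scales: 1; stipules present: 1; bioluminescent organ: 1; leaf margin serrate: 1; ocelli absent: 1.
Total = 7.

7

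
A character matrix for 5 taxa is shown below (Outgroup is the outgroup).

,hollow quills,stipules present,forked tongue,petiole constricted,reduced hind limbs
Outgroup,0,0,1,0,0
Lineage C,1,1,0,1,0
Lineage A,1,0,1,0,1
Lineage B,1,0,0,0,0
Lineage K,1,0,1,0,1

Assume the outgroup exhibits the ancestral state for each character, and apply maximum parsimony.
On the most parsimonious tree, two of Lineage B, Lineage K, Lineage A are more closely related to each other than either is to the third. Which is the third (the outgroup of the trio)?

Lineage B

Character polarity is set by the outgroup: the derived state is whichever differs from the outgroup's state, so for forked tongue the derived state is '0', and for the remaining characters it is '1'.
hollow quills (derived state '1') is shared by all ingroup taxa — unites the whole ingroup.
stipules present (derived state '1') is unique to Lineage C (autapomorphy; uninformative for grouping).
forked tongue: derived state '0' in Lineage B and Lineage C only — synapomorphy for {Lineage B, Lineage C}.
petiole constricted (derived state '1') is unique to Lineage C (autapomorphy; uninformative for grouping).
reduced hind limbs: derived state '1' in Lineage A and Lineage K only — synapomorphy for {Lineage A, Lineage K}.
Most parsimonious ingroup topology: ((Lineage C,Lineage B),(Lineage A,Lineage K)).
Lineage A and Lineage K share a more recent common ancestor with each other than either does with Lineage B, so Lineage B is the least closely related of the three.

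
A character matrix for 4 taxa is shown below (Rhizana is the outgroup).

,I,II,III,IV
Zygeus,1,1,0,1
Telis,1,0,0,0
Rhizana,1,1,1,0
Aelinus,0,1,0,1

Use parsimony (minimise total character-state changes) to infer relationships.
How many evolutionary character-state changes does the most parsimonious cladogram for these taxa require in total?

Character polarity is set by the outgroup: the derived state is whichever differs from the outgroup's state, so for I, II, III the derived state is '0', and for the remaining characters it is '1'.
I (derived state '0') is unique to Aelinus (autapomorphy; uninformative for grouping).
II (derived state '0') is unique to Telis (autapomorphy; uninformative for grouping).
III (derived state '0') is shared by all ingroup taxa — unites the whole ingroup.
IV (derived state '1') is shared by Aelinus and Zygeus — a synapomorphy uniting that clade.
Most parsimonious ingroup topology: (Telis,(Aelinus,Zygeus)).
Changes per character on this tree: I: 1; II: 1; III: 1; IV: 1.
Total = 4.

4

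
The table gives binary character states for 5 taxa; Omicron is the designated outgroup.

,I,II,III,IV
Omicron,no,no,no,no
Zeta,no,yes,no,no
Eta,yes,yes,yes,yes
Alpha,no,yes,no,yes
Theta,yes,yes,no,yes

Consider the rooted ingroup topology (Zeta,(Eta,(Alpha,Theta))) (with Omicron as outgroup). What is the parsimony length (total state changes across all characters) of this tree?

Map each character onto (Zeta,(Eta,(Alpha,Theta))) (rooted by Omicron) and count the minimum state changes it requires (Fitch parsimony):
I: 2; II: 1; III: 1; IV: 1.
Total tree length = 5.

5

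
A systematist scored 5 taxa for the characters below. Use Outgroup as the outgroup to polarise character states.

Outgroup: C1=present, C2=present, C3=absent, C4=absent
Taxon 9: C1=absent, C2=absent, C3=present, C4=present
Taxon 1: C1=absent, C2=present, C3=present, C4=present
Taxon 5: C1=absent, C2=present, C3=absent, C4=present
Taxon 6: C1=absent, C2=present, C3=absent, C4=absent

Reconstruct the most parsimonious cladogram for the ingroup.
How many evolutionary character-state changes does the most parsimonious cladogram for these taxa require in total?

Character polarity is set by the outgroup: the derived state is whichever differs from the outgroup's state, so for C1, C2 the derived state is 'absent', and for the remaining characters it is 'present'.
C1 (derived state 'absent') is shared by all ingroup taxa — unites the whole ingroup.
C2: derived state 'absent' in Taxon 9 only — an autapomorphy, so it tells us nothing about relationships among taxa.
Only Taxon 1 and Taxon 9 show the derived state 'present' for C3, supporting them as a clade.
Only Taxon 1, Taxon 5, and Taxon 9 show the derived state 'present' for C4, supporting them as a clade.
Most parsimonious ingroup topology: (((Taxon 9,Taxon 1),Taxon 5),Taxon 6).
Changes per character on this tree: C1: 1; C2: 1; C3: 1; C4: 1.
Total = 4.

4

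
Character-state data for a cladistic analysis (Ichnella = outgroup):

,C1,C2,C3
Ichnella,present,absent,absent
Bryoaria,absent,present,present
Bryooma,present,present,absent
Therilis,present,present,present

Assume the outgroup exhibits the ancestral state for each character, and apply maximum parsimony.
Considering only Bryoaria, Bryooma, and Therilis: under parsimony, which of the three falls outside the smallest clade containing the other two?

Character polarity is set by the outgroup: the derived state is whichever differs from the outgroup's state, so for C1 the derived state is 'absent', and for the remaining characters it is 'present'.
C1 (derived state 'absent') is unique to Bryoaria (autapomorphy; uninformative for grouping).
C2 (derived state 'present') is shared by all ingroup taxa — unites the whole ingroup.
C3 (derived state 'present') is shared by Bryoaria and Therilis — a synapomorphy uniting that clade.
Most parsimonious ingroup topology: ((Bryoaria,Therilis),Bryooma).
Therilis and Bryoaria share a more recent common ancestor with each other than either does with Bryooma, so Bryooma is the least closely related of the three.

Bryooma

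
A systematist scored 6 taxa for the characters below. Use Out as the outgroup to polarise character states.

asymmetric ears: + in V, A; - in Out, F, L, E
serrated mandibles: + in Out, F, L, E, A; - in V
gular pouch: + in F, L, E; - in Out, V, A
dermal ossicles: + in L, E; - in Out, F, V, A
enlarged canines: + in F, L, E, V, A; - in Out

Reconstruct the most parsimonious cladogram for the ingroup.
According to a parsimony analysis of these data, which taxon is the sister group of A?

V

Character polarity is set by the outgroup: the derived state is whichever differs from the outgroup's state, so for serrated mandibles the derived state is '-', and for the remaining characters it is '+'.
asymmetric ears: derived state '+' in A and V only — synapomorphy for {A, V}.
serrated mandibles: derived state '-' in V only — an autapomorphy, so it tells us nothing about relationships among taxa.
gular pouch (derived state '+') is shared by E, F, and L — a synapomorphy uniting that clade.
dermal ossicles (derived state '+') is shared by E and L — a synapomorphy uniting that clade.
enlarged canines (derived state '+') is shared by all ingroup taxa — unites the whole ingroup.
Most parsimonious ingroup topology: ((F,(L,E)),(V,A)).
A and V form a cherry on this tree, so they are sister taxa.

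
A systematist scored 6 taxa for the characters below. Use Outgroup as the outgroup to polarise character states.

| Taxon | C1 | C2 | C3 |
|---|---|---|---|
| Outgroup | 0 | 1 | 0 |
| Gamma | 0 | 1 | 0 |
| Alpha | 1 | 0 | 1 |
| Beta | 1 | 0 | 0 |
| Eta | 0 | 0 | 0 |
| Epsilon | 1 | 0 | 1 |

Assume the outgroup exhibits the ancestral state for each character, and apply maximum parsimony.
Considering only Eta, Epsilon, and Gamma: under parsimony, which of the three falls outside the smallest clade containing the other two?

Gamma

Character polarity is set by the outgroup: the derived state is whichever differs from the outgroup's state, so for C2 the derived state is '0', and for the remaining characters it is '1'.
C1 (derived state '1') is shared by Alpha, Beta, and Epsilon — a synapomorphy uniting that clade.
C2 (derived state '0') is shared by Alpha, Beta, Epsilon, and Eta — a synapomorphy uniting that clade.
Only Alpha and Epsilon show the derived state '1' for C3, supporting them as a clade.
Most parsimonious ingroup topology: (Gamma,(((Alpha,Epsilon),Beta),Eta)).
Eta and Epsilon share a more recent common ancestor with each other than either does with Gamma, so Gamma is the least closely related of the three.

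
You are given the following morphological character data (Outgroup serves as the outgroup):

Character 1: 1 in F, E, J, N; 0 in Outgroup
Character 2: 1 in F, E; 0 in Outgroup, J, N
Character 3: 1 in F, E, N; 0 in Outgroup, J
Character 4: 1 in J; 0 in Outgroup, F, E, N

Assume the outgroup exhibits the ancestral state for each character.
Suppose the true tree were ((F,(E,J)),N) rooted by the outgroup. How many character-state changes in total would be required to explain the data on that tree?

6

Map each character onto ((F,(E,J)),N) (rooted by Outgroup) and count the minimum state changes it requires (Fitch parsimony):
Character 1: 1; Character 2: 2; Character 3: 2; Character 4: 1.
Total tree length = 6.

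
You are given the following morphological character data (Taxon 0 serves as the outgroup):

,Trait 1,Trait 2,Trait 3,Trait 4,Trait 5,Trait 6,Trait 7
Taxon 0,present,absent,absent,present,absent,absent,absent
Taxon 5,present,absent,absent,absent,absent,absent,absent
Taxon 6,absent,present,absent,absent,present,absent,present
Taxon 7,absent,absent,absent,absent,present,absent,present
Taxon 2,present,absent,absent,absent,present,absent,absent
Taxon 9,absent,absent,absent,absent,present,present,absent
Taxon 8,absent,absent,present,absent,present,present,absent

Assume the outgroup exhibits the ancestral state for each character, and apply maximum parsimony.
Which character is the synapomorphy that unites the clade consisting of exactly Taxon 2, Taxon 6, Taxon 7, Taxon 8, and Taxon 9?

Character polarity is set by the outgroup: the derived state is whichever differs from the outgroup's state, so for Trait 1, Trait 4 the derived state is 'absent', and for the remaining characters it is 'present'.
Trait 1: derived state 'absent' in Taxon 6, Taxon 7, Taxon 8, and Taxon 9 only — synapomorphy for {Taxon 6, Taxon 7, Taxon 8, Taxon 9}.
Trait 2: derived state 'present' in Taxon 6 only — an autapomorphy, so it tells us nothing about relationships among taxa.
Trait 3 (derived state 'present') is unique to Taxon 8 (autapomorphy; uninformative for grouping).
All ingroup taxa share the derived state 'absent' for Trait 4; it defines the ingroup but does not resolve relationships within it.
Trait 5: derived state 'present' in Taxon 2, Taxon 6, Taxon 7, Taxon 8, and Taxon 9 only — synapomorphy for {Taxon 2, Taxon 6, Taxon 7, Taxon 8, Taxon 9}.
Trait 6: derived state 'present' in Taxon 8 and Taxon 9 only — synapomorphy for {Taxon 8, Taxon 9}.
Trait 7 (derived state 'present') is shared by Taxon 6 and Taxon 7 — a synapomorphy uniting that clade.
Most parsimonious ingroup topology: (Taxon 5,(((Taxon 6,Taxon 7),(Taxon 9,Taxon 8)),Taxon 2)).
The clade {Taxon 2, Taxon 6, Taxon 7, Taxon 8, Taxon 9} is supported by Trait 5: its derived state 'present' occurs in exactly those taxa and in no other taxon (including the outgroup).

Trait 5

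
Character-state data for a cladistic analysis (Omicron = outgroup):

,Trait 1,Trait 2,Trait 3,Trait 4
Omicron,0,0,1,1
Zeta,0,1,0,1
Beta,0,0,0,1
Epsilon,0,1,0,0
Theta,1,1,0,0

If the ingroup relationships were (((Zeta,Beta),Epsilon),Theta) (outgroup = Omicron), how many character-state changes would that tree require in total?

Map each character onto (((Zeta,Beta),Epsilon),Theta) (rooted by Omicron) and count the minimum state changes it requires (Fitch parsimony):
Trait 1: 1; Trait 2: 2; Trait 3: 1; Trait 4: 2.
Total tree length = 6.

6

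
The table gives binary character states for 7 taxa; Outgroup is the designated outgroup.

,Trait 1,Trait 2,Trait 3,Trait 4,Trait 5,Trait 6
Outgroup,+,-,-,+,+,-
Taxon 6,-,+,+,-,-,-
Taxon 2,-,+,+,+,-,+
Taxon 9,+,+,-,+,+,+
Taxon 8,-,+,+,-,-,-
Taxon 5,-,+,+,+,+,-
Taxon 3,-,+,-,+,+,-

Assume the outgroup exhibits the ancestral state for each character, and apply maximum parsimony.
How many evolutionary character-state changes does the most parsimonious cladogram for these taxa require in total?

7

Character polarity is set by the outgroup: the derived state is whichever differs from the outgroup's state, so for Trait 1, Trait 4, Trait 5 the derived state is '-', and for the remaining characters it is '+'.
Trait 1: derived state '-' in Taxon 2, Taxon 3, Taxon 5, Taxon 6, and Taxon 8 only — synapomorphy for {Taxon 2, Taxon 3, Taxon 5, Taxon 6, Taxon 8}.
Trait 2 (derived state '+') is shared by all ingroup taxa — unites the whole ingroup.
Trait 3 (derived state '+') is shared by Taxon 2, Taxon 5, Taxon 6, and Taxon 8 — a synapomorphy uniting that clade.
Trait 4: derived state '-' in Taxon 6 and Taxon 8 only — synapomorphy for {Taxon 6, Taxon 8}.
Trait 5 (derived state '-') is shared by Taxon 2, Taxon 6, and Taxon 8 — a synapomorphy uniting that clade.
Trait 6 (state '+') occurs in Taxon 2 and Taxon 9 but conflicts with the nesting implied by the other characters — most parsimoniously interpreted as homoplasy.
Most parsimonious ingroup topology: (((((Taxon 6,Taxon 8),Taxon 2),Taxon 5),Taxon 3),Taxon 9).
Changes per character on this tree: Trait 1: 1; Trait 2: 1; Trait 3: 1; Trait 4: 1; Trait 5: 1; Trait 6: 2.
Total = 7.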